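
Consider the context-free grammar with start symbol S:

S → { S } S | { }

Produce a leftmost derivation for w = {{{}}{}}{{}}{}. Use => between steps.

S => {S}S   [S → { S } S]
{S}S => {{S}S}S   [S → { S } S]
{{S}S}S => {{{}}S}S   [S → { }]
{{{}}S}S => {{{}}{}}S   [S → { }]
{{{}}{}}S => {{{}}{}}{S}S   [S → { S } S]
{{{}}{}}{S}S => {{{}}{}}{{}}S   [S → { }]
{{{}}{}}{{}}S => {{{}}{}}{{}}{}   [S → { }]

S => {S}S => {{S}S}S => {{{}}S}S => {{{}}{}}S => {{{}}{}}{S}S => {{{}}{}}{{}}S => {{{}}{}}{{}}{}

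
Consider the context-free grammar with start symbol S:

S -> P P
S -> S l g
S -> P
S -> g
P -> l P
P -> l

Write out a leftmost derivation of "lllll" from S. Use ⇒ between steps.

S ⇒ P   [S -> P]
P ⇒ lP   [P -> l P]
lP ⇒ llP   [P -> l P]
llP ⇒ lllP   [P -> l P]
lllP ⇒ llllP   [P -> l P]
llllP ⇒ lllll   [P -> l]

S⇒P⇒lP⇒llP⇒lllP⇒llllP⇒lllll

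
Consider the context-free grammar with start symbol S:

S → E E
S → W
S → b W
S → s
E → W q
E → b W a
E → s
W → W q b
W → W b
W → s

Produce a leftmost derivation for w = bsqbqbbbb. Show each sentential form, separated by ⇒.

S ⇒ bW   [S → b W]
bW ⇒ bWb   [W → W b]
bWb ⇒ bWbb   [W → W b]
bWbb ⇒ bWbbb   [W → W b]
bWbbb ⇒ bWqbbbb   [W → W q b]
bWqbbbb ⇒ bWqbqbbbb   [W → W q b]
bWqbqbbbb ⇒ bsqbqbbbb   [W → s]

S⇒bW⇒bWb⇒bWbb⇒bWbbb⇒bWqbbbb⇒bWqbqbbbb⇒bsqbqbbbb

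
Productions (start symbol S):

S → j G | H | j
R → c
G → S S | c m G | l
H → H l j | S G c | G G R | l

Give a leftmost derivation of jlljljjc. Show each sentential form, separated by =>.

S=>H=>SGc=>jGc=>jSSc=>jHSc=>jHljSc=>jHljljSc=>jlljljSc=>jlljljjc

S => H   [S → H]
H => SGc   [H → S G c]
SGc => jGc   [S → j]
jGc => jSSc   [G → S S]
jSSc => jHSc   [S → H]
jHSc => jHljSc   [H → H l j]
jHljSc => jHljljSc   [H → H l j]
jHljljSc => jlljljSc   [H → l]
jlljljSc => jlljljjc   [S → j]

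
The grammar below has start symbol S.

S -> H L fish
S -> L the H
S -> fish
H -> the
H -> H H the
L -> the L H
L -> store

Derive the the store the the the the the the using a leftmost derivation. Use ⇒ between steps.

S ⇒ L the H ⇒ the L H the H ⇒ the the L H H the H ⇒ the the store H H the H ⇒ the the store H H the H the H ⇒ the the store the H the H the H ⇒ the the store the the the H the H ⇒ the the store the the the the the H ⇒ the the store the the the the the the

S ⇒ L the H   [S -> L the H]
L the H ⇒ the L H the H   [L -> the L H]
the L H the H ⇒ the the L H H the H   [L -> the L H]
the the L H H the H ⇒ the the store H H the H   [L -> store]
the the store H H the H ⇒ the the store H H the H the H   [H -> H H the]
the the store H H the H the H ⇒ the the store the H the H the H   [H -> the]
the the store the H the H the H ⇒ the the store the the the H the H   [H -> the]
the the store the the the H the H ⇒ the the store the the the the the H   [H -> the]
the the store the the the the the H ⇒ the the store the the the the the the   [H -> the]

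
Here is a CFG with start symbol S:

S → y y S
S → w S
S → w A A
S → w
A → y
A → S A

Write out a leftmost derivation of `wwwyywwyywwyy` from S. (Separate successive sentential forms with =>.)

S => wS   [S → w S]
wS => wwS   [S → w S]
wwS => wwwS   [S → w S]
wwwS => wwwyyS   [S → y y S]
wwwyyS => wwwyywAA   [S → w A A]
wwwyywAA => wwwyywSAA   [A → S A]
wwwyywSAA => wwwyywwSAA   [S → w S]
wwwyywwSAA => wwwyywwyySAA   [S → y y S]
wwwyywwyySAA => wwwyywwyywSAA   [S → w S]
wwwyywwyywSAA => wwwyywwyywwAA   [S → w]
wwwyywwyywwAA => wwwyywwyywwyA   [A → y]
wwwyywwyywwyA => wwwyywwyywwyy   [A → y]

S => wS => wwS => wwwS => wwwyyS => wwwyywAA => wwwyywSAA => wwwyywwSAA => wwwyywwyySAA => wwwyywwyywSAA => wwwyywwyywwAA => wwwyywwyywwyA => wwwyywwyywwyy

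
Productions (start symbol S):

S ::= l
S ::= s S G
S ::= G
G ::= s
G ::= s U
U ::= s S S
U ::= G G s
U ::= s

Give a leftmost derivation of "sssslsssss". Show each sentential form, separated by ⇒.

S ⇒ sSG ⇒ ssSGG ⇒ sssSGGG ⇒ ssssSGGGG ⇒ sssslGGGG ⇒ sssslsUGGG ⇒ sssslssGGG ⇒ sssslsssGG ⇒ sssslssssG ⇒ sssslsssss

S ⇒ sSG   [S ::= s S G]
sSG ⇒ ssSGG   [S ::= s S G]
ssSGG ⇒ sssSGGG   [S ::= s S G]
sssSGGG ⇒ ssssSGGGG   [S ::= s S G]
ssssSGGGG ⇒ sssslGGGG   [S ::= l]
sssslGGGG ⇒ sssslsUGGG   [G ::= s U]
sssslsUGGG ⇒ sssslssGGG   [U ::= s]
sssslssGGG ⇒ sssslsssGG   [G ::= s]
sssslsssGG ⇒ sssslssssG   [G ::= s]
sssslssssG ⇒ sssslsssss   [G ::= s]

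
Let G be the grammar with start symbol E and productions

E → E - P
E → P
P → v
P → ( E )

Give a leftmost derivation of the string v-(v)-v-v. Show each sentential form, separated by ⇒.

E⇒E-P⇒E-P-P⇒E-P-P-P⇒P-P-P-P⇒v-P-P-P⇒v-(E)-P-P⇒v-(P)-P-P⇒v-(v)-P-P⇒v-(v)-v-P⇒v-(v)-v-v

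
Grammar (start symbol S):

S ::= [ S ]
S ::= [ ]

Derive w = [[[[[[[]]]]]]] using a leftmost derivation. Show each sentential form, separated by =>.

S => [S]   [S ::= [ S ]]
[S] => [[S]]   [S ::= [ S ]]
[[S]] => [[[S]]]   [S ::= [ S ]]
[[[S]]] => [[[[S]]]]   [S ::= [ S ]]
[[[[S]]]] => [[[[[S]]]]]   [S ::= [ S ]]
[[[[[S]]]]] => [[[[[[S]]]]]]   [S ::= [ S ]]
[[[[[[S]]]]]] => [[[[[[[]]]]]]]   [S ::= [ ]]

S => [S] => [[S]] => [[[S]]] => [[[[S]]]] => [[[[[S]]]]] => [[[[[[S]]]]]] => [[[[[[[]]]]]]]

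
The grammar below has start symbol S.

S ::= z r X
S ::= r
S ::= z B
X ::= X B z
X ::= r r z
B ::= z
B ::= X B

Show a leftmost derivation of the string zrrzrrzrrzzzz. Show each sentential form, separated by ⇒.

S ⇒ zB ⇒ zXB ⇒ zrrzB ⇒ zrrzXB ⇒ zrrzrrzB ⇒ zrrzrrzXB ⇒ zrrzrrzXBzB ⇒ zrrzrrzrrzBzB ⇒ zrrzrrzrrzzzB ⇒ zrrzrrzrrzzzz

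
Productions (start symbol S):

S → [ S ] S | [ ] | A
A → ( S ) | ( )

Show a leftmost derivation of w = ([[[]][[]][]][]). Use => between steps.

S => A   [S → A]
A => (S)   [A → ( S )]
(S) => ([S]S)   [S → [ S ] S]
([S]S) => ([[S]S]S)   [S → [ S ] S]
([[S]S]S) => ([[[]]S]S)   [S → [ ]]
([[[]]S]S) => ([[[]][S]S]S)   [S → [ S ] S]
([[[]][S]S]S) => ([[[]][[]]S]S)   [S → [ ]]
([[[]][[]]S]S) => ([[[]][[]][]]S)   [S → [ ]]
([[[]][[]][]]S) => ([[[]][[]][]][])   [S → [ ]]

S => A => (S) => ([S]S) => ([[S]S]S) => ([[[]]S]S) => ([[[]][S]S]S) => ([[[]][[]]S]S) => ([[[]][[]][]]S) => ([[[]][[]][]][])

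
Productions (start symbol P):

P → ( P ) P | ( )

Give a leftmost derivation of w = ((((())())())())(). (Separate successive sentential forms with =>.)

P=>(P)P=>((P)P)P=>(((P)P)P)P=>((((P)P)P)P)P=>((((())P)P)P)P=>((((())())P)P)P=>((((())())())P)P=>((((())())())())P=>((((())())())())()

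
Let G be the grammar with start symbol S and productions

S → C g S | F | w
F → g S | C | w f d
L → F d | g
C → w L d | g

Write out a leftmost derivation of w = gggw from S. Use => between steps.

S => CgS   [S → C g S]
CgS => ggS   [C → g]
ggS => ggF   [S → F]
ggF => gggS   [F → g S]
gggS => gggw   [S → w]

S => CgS => ggS => ggF => gggS => gggw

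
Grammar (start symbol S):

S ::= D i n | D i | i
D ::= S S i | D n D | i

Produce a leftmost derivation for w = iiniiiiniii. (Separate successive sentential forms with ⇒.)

S ⇒ Di   [S ::= D i]
Di ⇒ SSii   [D ::= S S i]
SSii ⇒ DinSii   [S ::= D i n]
DinSii ⇒ SSiinSii   [D ::= S S i]
SSiinSii ⇒ iSiinSii   [S ::= i]
iSiinSii ⇒ iDiiinSii   [S ::= D i]
iDiiinSii ⇒ iDnDiiinSii   [D ::= D n D]
iDnDiiinSii ⇒ iinDiiinSii   [D ::= i]
iinDiiinSii ⇒ iiniiiinSii   [D ::= i]
iiniiiinSii ⇒ iiniiiiniii   [S ::= i]

S⇒Di⇒SSii⇒DinSii⇒SSiinSii⇒iSiinSii⇒iDiiinSii⇒iDnDiiinSii⇒iinDiiinSii⇒iiniiiinSii⇒iiniiiiniii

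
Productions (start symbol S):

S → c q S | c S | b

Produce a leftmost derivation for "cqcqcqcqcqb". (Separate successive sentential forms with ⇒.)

S⇒cqS⇒cqcqS⇒cqcqcqS⇒cqcqcqcqS⇒cqcqcqcqcqS⇒cqcqcqcqcqb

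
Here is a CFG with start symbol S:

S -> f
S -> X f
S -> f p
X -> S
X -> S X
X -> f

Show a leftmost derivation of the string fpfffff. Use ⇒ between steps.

S ⇒ Xf   [S -> X f]
Xf ⇒ SXf   [X -> S X]
SXf ⇒ XfXf   [S -> X f]
XfXf ⇒ SXfXf   [X -> S X]
SXfXf ⇒ fpXfXf   [S -> f p]
fpXfXf ⇒ fpSfXf   [X -> S]
fpSfXf ⇒ fpffXf   [S -> f]
fpffXf ⇒ fpffSXf   [X -> S X]
fpffSXf ⇒ fpfffXf   [S -> f]
fpfffXf ⇒ fpfffSf   [X -> S]
fpfffSf ⇒ fpfffff   [S -> f]

S ⇒ Xf ⇒ SXf ⇒ XfXf ⇒ SXfXf ⇒ fpXfXf ⇒ fpSfXf ⇒ fpffXf ⇒ fpffSXf ⇒ fpfffXf ⇒ fpfffSf ⇒ fpfffff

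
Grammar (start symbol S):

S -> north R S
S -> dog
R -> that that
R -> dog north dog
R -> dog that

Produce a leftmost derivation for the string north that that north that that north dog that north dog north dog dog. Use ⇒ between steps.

S ⇒ north R S ⇒ north that that S ⇒ north that that north R S ⇒ north that that north that that S ⇒ north that that north that that north R S ⇒ north that that north that that north dog that S ⇒ north that that north that that north dog that north R S ⇒ north that that north that that north dog that north dog north dog S ⇒ north that that north that that north dog that north dog north dog dog

S ⇒ north R S   [S -> north R S]
north R S ⇒ north that that S   [R -> that that]
north that that S ⇒ north that that north R S   [S -> north R S]
north that that north R S ⇒ north that that north that that S   [R -> that that]
north that that north that that S ⇒ north that that north that that north R S   [S -> north R S]
north that that north that that north R S ⇒ north that that north that that north dog that S   [R -> dog that]
north that that north that that north dog that S ⇒ north that that north that that north dog that north R S   [S -> north R S]
north that that north that that north dog that north R S ⇒ north that that north that that north dog that north dog north dog S   [R -> dog north dog]
north that that north that that north dog that north dog north dog S ⇒ north that that north that that north dog that north dog north dog dog   [S -> dog]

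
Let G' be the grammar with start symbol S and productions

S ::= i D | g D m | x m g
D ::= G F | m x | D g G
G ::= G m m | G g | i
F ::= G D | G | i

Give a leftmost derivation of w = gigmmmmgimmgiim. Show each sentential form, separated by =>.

S => gDm => gGFm => gGgFm => gGmmgFm => gGmmmmgFm => gGgmmmmgFm => gigmmmmgFm => gigmmmmgGDm => gigmmmmgGgDm => gigmmmmgGmmgDm => gigmmmmgimmgDm => gigmmmmgimmgGFm => gigmmmmgimmgiFm => gigmmmmgimmgiim

S => gDm   [S ::= g D m]
gDm => gGFm   [D ::= G F]
gGFm => gGgFm   [G ::= G g]
gGgFm => gGmmgFm   [G ::= G m m]
gGmmgFm => gGmmmmgFm   [G ::= G m m]
gGmmmmgFm => gGgmmmmgFm   [G ::= G g]
gGgmmmmgFm => gigmmmmgFm   [G ::= i]
gigmmmmgFm => gigmmmmgGDm   [F ::= G D]
gigmmmmgGDm => gigmmmmgGgDm   [G ::= G g]
gigmmmmgGgDm => gigmmmmgGmmgDm   [G ::= G m m]
gigmmmmgGmmgDm => gigmmmmgimmgDm   [G ::= i]
gigmmmmgimmgDm => gigmmmmgimmgGFm   [D ::= G F]
gigmmmmgimmgGFm => gigmmmmgimmgiFm   [G ::= i]
gigmmmmgimmgiFm => gigmmmmgimmgiim   [F ::= i]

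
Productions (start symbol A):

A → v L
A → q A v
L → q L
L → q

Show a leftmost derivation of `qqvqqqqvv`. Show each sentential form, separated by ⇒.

A ⇒ qAv ⇒ qqAvv ⇒ qqvLvv ⇒ qqvqLvv ⇒ qqvqqLvv ⇒ qqvqqqLvv ⇒ qqvqqqqvv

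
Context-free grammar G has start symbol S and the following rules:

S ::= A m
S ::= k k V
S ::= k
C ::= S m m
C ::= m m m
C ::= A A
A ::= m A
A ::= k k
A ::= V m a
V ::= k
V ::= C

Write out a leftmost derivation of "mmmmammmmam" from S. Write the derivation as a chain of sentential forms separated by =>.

S => Am   [S ::= A m]
Am => Vmam   [A ::= V m a]
Vmam => Cmam   [V ::= C]
Cmam => Smmmam   [C ::= S m m]
Smmmam => Ammmmam   [S ::= A m]
Ammmmam => Vmammmmam   [A ::= V m a]
Vmammmmam => Cmammmmam   [V ::= C]
Cmammmmam => mmmmammmmam   [C ::= m m m]

S => Am => Vmam => Cmam => Smmmam => Ammmmam => Vmammmmam => Cmammmmam => mmmmammmmam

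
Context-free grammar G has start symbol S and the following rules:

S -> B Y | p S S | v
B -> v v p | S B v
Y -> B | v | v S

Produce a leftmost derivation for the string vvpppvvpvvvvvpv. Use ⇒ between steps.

S⇒BY⇒vvpY⇒vvpB⇒vvpSBv⇒vvppSSBv⇒vvpppSSSBv⇒vvpppBYSSBv⇒vvpppvvpYSSBv⇒vvpppvvpvSSBv⇒vvpppvvpvvSBv⇒vvpppvvpvvvBv⇒vvpppvvpvvvvvpv

S ⇒ BY   [S -> B Y]
BY ⇒ vvpY   [B -> v v p]
vvpY ⇒ vvpB   [Y -> B]
vvpB ⇒ vvpSBv   [B -> S B v]
vvpSBv ⇒ vvppSSBv   [S -> p S S]
vvppSSBv ⇒ vvpppSSSBv   [S -> p S S]
vvpppSSSBv ⇒ vvpppBYSSBv   [S -> B Y]
vvpppBYSSBv ⇒ vvpppvvpYSSBv   [B -> v v p]
vvpppvvpYSSBv ⇒ vvpppvvpvSSBv   [Y -> v]
vvpppvvpvSSBv ⇒ vvpppvvpvvSBv   [S -> v]
vvpppvvpvvSBv ⇒ vvpppvvpvvvBv   [S -> v]
vvpppvvpvvvBv ⇒ vvpppvvpvvvvvpv   [B -> v v p]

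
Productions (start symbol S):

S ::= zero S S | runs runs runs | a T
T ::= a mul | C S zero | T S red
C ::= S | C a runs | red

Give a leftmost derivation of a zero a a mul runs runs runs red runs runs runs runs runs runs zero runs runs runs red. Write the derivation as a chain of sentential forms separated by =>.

S => a T => a T S red => a C S zero S red => a S S zero S red => a zero S S S zero S red => a zero a T S S zero S red => a zero a T S red S S zero S red => a zero a a mul S red S S zero S red => a zero a a mul runs runs runs red S S zero S red => a zero a a mul runs runs runs red runs runs runs S zero S red => a zero a a mul runs runs runs red runs runs runs runs runs runs zero S red => a zero a a mul runs runs runs red runs runs runs runs runs runs zero runs runs runs red

S => a T   [S ::= a T]
a T => a T S red   [T ::= T S red]
a T S red => a C S zero S red   [T ::= C S zero]
a C S zero S red => a S S zero S red   [C ::= S]
a S S zero S red => a zero S S S zero S red   [S ::= zero S S]
a zero S S S zero S red => a zero a T S S zero S red   [S ::= a T]
a zero a T S S zero S red => a zero a T S red S S zero S red   [T ::= T S red]
a zero a T S red S S zero S red => a zero a a mul S red S S zero S red   [T ::= a mul]
a zero a a mul S red S S zero S red => a zero a a mul runs runs runs red S S zero S red   [S ::= runs runs runs]
a zero a a mul runs runs runs red S S zero S red => a zero a a mul runs runs runs red runs runs runs S zero S red   [S ::= runs runs runs]
a zero a a mul runs runs runs red runs runs runs S zero S red => a zero a a mul runs runs runs red runs runs runs runs runs runs zero S red   [S ::= runs runs runs]
a zero a a mul runs runs runs red runs runs runs runs runs runs zero S red => a zero a a mul runs runs runs red runs runs runs runs runs runs zero runs runs runs red   [S ::= runs runs runs]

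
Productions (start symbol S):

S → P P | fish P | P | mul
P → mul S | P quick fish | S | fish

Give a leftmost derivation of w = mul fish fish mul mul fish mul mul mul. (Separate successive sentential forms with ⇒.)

S ⇒ P P ⇒ mul S P ⇒ mul fish P P ⇒ mul fish fish P ⇒ mul fish fish mul S ⇒ mul fish fish mul P ⇒ mul fish fish mul mul S ⇒ mul fish fish mul mul P P ⇒ mul fish fish mul mul S P ⇒ mul fish fish mul mul fish P P ⇒ mul fish fish mul mul fish S P ⇒ mul fish fish mul mul fish mul P ⇒ mul fish fish mul mul fish mul mul S ⇒ mul fish fish mul mul fish mul mul mul

S ⇒ P P   [S → P P]
P P ⇒ mul S P   [P → mul S]
mul S P ⇒ mul fish P P   [S → fish P]
mul fish P P ⇒ mul fish fish P   [P → fish]
mul fish fish P ⇒ mul fish fish mul S   [P → mul S]
mul fish fish mul S ⇒ mul fish fish mul P   [S → P]
mul fish fish mul P ⇒ mul fish fish mul mul S   [P → mul S]
mul fish fish mul mul S ⇒ mul fish fish mul mul P P   [S → P P]
mul fish fish mul mul P P ⇒ mul fish fish mul mul S P   [P → S]
mul fish fish mul mul S P ⇒ mul fish fish mul mul fish P P   [S → fish P]
mul fish fish mul mul fish P P ⇒ mul fish fish mul mul fish S P   [P → S]
mul fish fish mul mul fish S P ⇒ mul fish fish mul mul fish mul P   [S → mul]
mul fish fish mul mul fish mul P ⇒ mul fish fish mul mul fish mul mul S   [P → mul S]
mul fish fish mul mul fish mul mul S ⇒ mul fish fish mul mul fish mul mul mul   [S → mul]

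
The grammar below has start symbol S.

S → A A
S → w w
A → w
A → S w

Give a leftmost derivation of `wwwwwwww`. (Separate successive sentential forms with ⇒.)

S⇒AA⇒SwA⇒AAwA⇒SwAwA⇒wwwAwA⇒wwwSwwA⇒wwwAAwwA⇒wwwwAwwA⇒wwwwwwwA⇒wwwwwwww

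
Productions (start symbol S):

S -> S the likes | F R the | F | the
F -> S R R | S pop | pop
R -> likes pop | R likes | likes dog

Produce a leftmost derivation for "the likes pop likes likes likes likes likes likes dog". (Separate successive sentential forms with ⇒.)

S ⇒ F ⇒ S R R ⇒ the R R ⇒ the R likes R ⇒ the R likes likes R ⇒ the R likes likes likes R ⇒ the R likes likes likes likes R ⇒ the R likes likes likes likes likes R ⇒ the likes pop likes likes likes likes likes R ⇒ the likes pop likes likes likes likes likes likes dog

S ⇒ F   [S -> F]
F ⇒ S R R   [F -> S R R]
S R R ⇒ the R R   [S -> the]
the R R ⇒ the R likes R   [R -> R likes]
the R likes R ⇒ the R likes likes R   [R -> R likes]
the R likes likes R ⇒ the R likes likes likes R   [R -> R likes]
the R likes likes likes R ⇒ the R likes likes likes likes R   [R -> R likes]
the R likes likes likes likes R ⇒ the R likes likes likes likes likes R   [R -> R likes]
the R likes likes likes likes likes R ⇒ the likes pop likes likes likes likes likes R   [R -> likes pop]
the likes pop likes likes likes likes likes R ⇒ the likes pop likes likes likes likes likes likes dog   [R -> likes dog]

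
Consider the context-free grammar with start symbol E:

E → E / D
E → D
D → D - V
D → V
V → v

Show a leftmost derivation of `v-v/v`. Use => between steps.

E=>E/D=>D/D=>D-V/D=>V-V/D=>v-V/D=>v-v/D=>v-v/V=>v-v/v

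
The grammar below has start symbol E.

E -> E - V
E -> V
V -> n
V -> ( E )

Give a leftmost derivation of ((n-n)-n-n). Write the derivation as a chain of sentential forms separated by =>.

E=>V=>(E)=>(E-V)=>(E-V-V)=>(V-V-V)=>((E)-V-V)=>((E-V)-V-V)=>((V-V)-V-V)=>((n-V)-V-V)=>((n-n)-V-V)=>((n-n)-n-V)=>((n-n)-n-n)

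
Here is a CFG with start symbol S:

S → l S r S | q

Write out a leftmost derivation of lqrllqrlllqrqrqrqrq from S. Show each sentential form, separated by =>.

S => lSrS => lqrS => lqrlSrS => lqrllSrSrS => lqrllqrSrS => lqrllqrlSrSrS => lqrllqrllSrSrSrS => lqrllqrlllSrSrSrSrS => lqrllqrlllqrSrSrSrS => lqrllqrlllqrqrSrSrS => lqrllqrlllqrqrqrSrS => lqrllqrlllqrqrqrqrS => lqrllqrlllqrqrqrqrq

S => lSrS   [S → l S r S]
lSrS => lqrS   [S → q]
lqrS => lqrlSrS   [S → l S r S]
lqrlSrS => lqrllSrSrS   [S → l S r S]
lqrllSrSrS => lqrllqrSrS   [S → q]
lqrllqrSrS => lqrllqrlSrSrS   [S → l S r S]
lqrllqrlSrSrS => lqrllqrllSrSrSrS   [S → l S r S]
lqrllqrllSrSrSrS => lqrllqrlllSrSrSrSrS   [S → l S r S]
lqrllqrlllSrSrSrSrS => lqrllqrlllqrSrSrSrS   [S → q]
lqrllqrlllqrSrSrSrS => lqrllqrlllqrqrSrSrS   [S → q]
lqrllqrlllqrqrSrSrS => lqrllqrlllqrqrqrSrS   [S → q]
lqrllqrlllqrqrqrSrS => lqrllqrlllqrqrqrqrS   [S → q]
lqrllqrlllqrqrqrqrS => lqrllqrlllqrqrqrqrq   [S → q]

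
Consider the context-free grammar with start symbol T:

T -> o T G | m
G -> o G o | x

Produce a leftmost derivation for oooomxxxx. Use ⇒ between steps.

T ⇒ oTG   [T -> o T G]
oTG ⇒ ooTGG   [T -> o T G]
ooTGG ⇒ oooTGGG   [T -> o T G]
oooTGGG ⇒ ooooTGGGG   [T -> o T G]
ooooTGGGG ⇒ oooomGGGG   [T -> m]
oooomGGGG ⇒ oooomxGGG   [G -> x]
oooomxGGG ⇒ oooomxxGG   [G -> x]
oooomxxGG ⇒ oooomxxxG   [G -> x]
oooomxxxG ⇒ oooomxxxx   [G -> x]

T ⇒ oTG ⇒ ooTGG ⇒ oooTGGG ⇒ ooooTGGGG ⇒ oooomGGGG ⇒ oooomxGGG ⇒ oooomxxGG ⇒ oooomxxxG ⇒ oooomxxxx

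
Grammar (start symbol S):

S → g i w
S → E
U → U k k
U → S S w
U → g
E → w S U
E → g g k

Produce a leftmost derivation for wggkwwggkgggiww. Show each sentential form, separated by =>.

S => E   [S → E]
E => wSU   [E → w S U]
wSU => wEU   [S → E]
wEU => wggkU   [E → g g k]
wggkU => wggkSSw   [U → S S w]
wggkSSw => wggkESw   [S → E]
wggkESw => wggkwSUSw   [E → w S U]
wggkwSUSw => wggkwEUSw   [S → E]
wggkwEUSw => wggkwwSUUSw   [E → w S U]
wggkwwSUUSw => wggkwwEUUSw   [S → E]
wggkwwEUUSw => wggkwwggkUUSw   [E → g g k]
wggkwwggkUUSw => wggkwwggkgUSw   [U → g]
wggkwwggkgUSw => wggkwwggkggSw   [U → g]
wggkwwggkggSw => wggkwwggkgggiww   [S → g i w]

S => E => wSU => wEU => wggkU => wggkSSw => wggkESw => wggkwSUSw => wggkwEUSw => wggkwwSUUSw => wggkwwEUUSw => wggkwwggkUUSw => wggkwwggkgUSw => wggkwwggkggSw => wggkwwggkgggiww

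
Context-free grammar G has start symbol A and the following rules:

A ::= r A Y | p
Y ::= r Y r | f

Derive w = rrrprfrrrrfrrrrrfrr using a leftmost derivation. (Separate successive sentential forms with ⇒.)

A ⇒ rAY ⇒ rrAYY ⇒ rrrAYYY ⇒ rrrpYYY ⇒ rrrprYrYY ⇒ rrrprfrYY ⇒ rrrprfrrYrY ⇒ rrrprfrrrYrrY ⇒ rrrprfrrrrYrrrY ⇒ rrrprfrrrrfrrrY ⇒ rrrprfrrrrfrrrrYr ⇒ rrrprfrrrrfrrrrrYrr ⇒ rrrprfrrrrfrrrrrfrr

A ⇒ rAY   [A ::= r A Y]
rAY ⇒ rrAYY   [A ::= r A Y]
rrAYY ⇒ rrrAYYY   [A ::= r A Y]
rrrAYYY ⇒ rrrpYYY   [A ::= p]
rrrpYYY ⇒ rrrprYrYY   [Y ::= r Y r]
rrrprYrYY ⇒ rrrprfrYY   [Y ::= f]
rrrprfrYY ⇒ rrrprfrrYrY   [Y ::= r Y r]
rrrprfrrYrY ⇒ rrrprfrrrYrrY   [Y ::= r Y r]
rrrprfrrrYrrY ⇒ rrrprfrrrrYrrrY   [Y ::= r Y r]
rrrprfrrrrYrrrY ⇒ rrrprfrrrrfrrrY   [Y ::= f]
rrrprfrrrrfrrrY ⇒ rrrprfrrrrfrrrrYr   [Y ::= r Y r]
rrrprfrrrrfrrrrYr ⇒ rrrprfrrrrfrrrrrYrr   [Y ::= r Y r]
rrrprfrrrrfrrrrrYrr ⇒ rrrprfrrrrfrrrrrfrr   [Y ::= f]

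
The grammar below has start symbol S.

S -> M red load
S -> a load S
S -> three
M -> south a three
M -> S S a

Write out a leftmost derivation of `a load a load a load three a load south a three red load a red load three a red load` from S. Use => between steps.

S => M red load => S S a red load => a load S S a red load => a load a load S S a red load => a load a load a load S S a red load => a load a load a load M red load S a red load => a load a load a load S S a red load S a red load => a load a load a load three S a red load S a red load => a load a load a load three a load S a red load S a red load => a load a load a load three a load M red load a red load S a red load => a load a load a load three a load south a three red load a red load S a red load => a load a load a load three a load south a three red load a red load three a red load

S => M red load   [S -> M red load]
M red load => S S a red load   [M -> S S a]
S S a red load => a load S S a red load   [S -> a load S]
a load S S a red load => a load a load S S a red load   [S -> a load S]
a load a load S S a red load => a load a load a load S S a red load   [S -> a load S]
a load a load a load S S a red load => a load a load a load M red load S a red load   [S -> M red load]
a load a load a load M red load S a red load => a load a load a load S S a red load S a red load   [M -> S S a]
a load a load a load S S a red load S a red load => a load a load a load three S a red load S a red load   [S -> three]
a load a load a load three S a red load S a red load => a load a load a load three a load S a red load S a red load   [S -> a load S]
a load a load a load three a load S a red load S a red load => a load a load a load three a load M red load a red load S a red load   [S -> M red load]
a load a load a load three a load M red load a red load S a red load => a load a load a load three a load south a three red load a red load S a red load   [M -> south a three]
a load a load a load three a load south a three red load a red load S a red load => a load a load a load three a load south a three red load a red load three a red load   [S -> three]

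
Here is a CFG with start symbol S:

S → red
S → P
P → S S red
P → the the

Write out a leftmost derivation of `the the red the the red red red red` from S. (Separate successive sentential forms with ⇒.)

S ⇒ P   [S → P]
P ⇒ S S red   [P → S S red]
S S red ⇒ P S red   [S → P]
P S red ⇒ the the S red   [P → the the]
the the S red ⇒ the the P red   [S → P]
the the P red ⇒ the the S S red red   [P → S S red]
the the S S red red ⇒ the the P S red red   [S → P]
the the P S red red ⇒ the the S S red S red red   [P → S S red]
the the S S red S red red ⇒ the the red S red S red red   [S → red]
the the red S red S red red ⇒ the the red P red S red red   [S → P]
the the red P red S red red ⇒ the the red the the red S red red   [P → the the]
the the red the the red S red red ⇒ the the red the the red red red red   [S → red]

S ⇒ P ⇒ S S red ⇒ P S red ⇒ the the S red ⇒ the the P red ⇒ the the S S red red ⇒ the the P S red red ⇒ the the S S red S red red ⇒ the the red S red S red red ⇒ the the red P red S red red ⇒ the the red the the red S red red ⇒ the the red the the red red red red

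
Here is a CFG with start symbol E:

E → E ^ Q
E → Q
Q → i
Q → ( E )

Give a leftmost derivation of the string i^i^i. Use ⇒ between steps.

E ⇒ E^Q ⇒ E^Q^Q ⇒ Q^Q^Q ⇒ i^Q^Q ⇒ i^i^Q ⇒ i^i^i

E ⇒ E^Q   [E → E ^ Q]
E^Q ⇒ E^Q^Q   [E → E ^ Q]
E^Q^Q ⇒ Q^Q^Q   [E → Q]
Q^Q^Q ⇒ i^Q^Q   [Q → i]
i^Q^Q ⇒ i^i^Q   [Q → i]
i^i^Q ⇒ i^i^i   [Q → i]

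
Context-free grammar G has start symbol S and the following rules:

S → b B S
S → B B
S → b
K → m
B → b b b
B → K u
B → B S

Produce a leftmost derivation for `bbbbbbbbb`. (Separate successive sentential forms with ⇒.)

S ⇒ bBS   [S → b B S]
bBS ⇒ bbbbS   [B → b b b]
bbbbS ⇒ bbbbbBS   [S → b B S]
bbbbbBS ⇒ bbbbbbbbS   [B → b b b]
bbbbbbbbS ⇒ bbbbbbbbb   [S → b]

S ⇒ bBS ⇒ bbbbS ⇒ bbbbbBS ⇒ bbbbbbbbS ⇒ bbbbbbbbb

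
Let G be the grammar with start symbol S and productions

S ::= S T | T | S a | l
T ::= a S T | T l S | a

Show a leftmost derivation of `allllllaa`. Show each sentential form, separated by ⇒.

S ⇒ ST ⇒ STT ⇒ TTT ⇒ TlSTT ⇒ TlSlSTT ⇒ TlSlSlSTT ⇒ alSlSlSTT ⇒ alllSlSTT ⇒ alllllSTT ⇒ allllllTT ⇒ allllllaT ⇒ allllllaa

S ⇒ ST   [S ::= S T]
ST ⇒ STT   [S ::= S T]
STT ⇒ TTT   [S ::= T]
TTT ⇒ TlSTT   [T ::= T l S]
TlSTT ⇒ TlSlSTT   [T ::= T l S]
TlSlSTT ⇒ TlSlSlSTT   [T ::= T l S]
TlSlSlSTT ⇒ alSlSlSTT   [T ::= a]
alSlSlSTT ⇒ alllSlSTT   [S ::= l]
alllSlSTT ⇒ alllllSTT   [S ::= l]
alllllSTT ⇒ allllllTT   [S ::= l]
allllllTT ⇒ allllllaT   [T ::= a]
allllllaT ⇒ allllllaa   [T ::= a]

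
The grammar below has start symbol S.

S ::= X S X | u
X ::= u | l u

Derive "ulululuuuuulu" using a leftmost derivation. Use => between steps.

S => XSX => uSX => uXSXX => uluSXX => uluXSXXX => ululuSXXX => ululuXSXXXX => ulululuSXXXX => ulululuuXXXX => ulululuuuXXX => ulululuuuuXX => ulululuuuuuX => ulululuuuuulu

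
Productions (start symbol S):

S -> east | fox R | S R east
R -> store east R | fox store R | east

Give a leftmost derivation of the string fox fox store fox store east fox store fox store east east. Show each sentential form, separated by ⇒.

S ⇒ S R east ⇒ fox R R east ⇒ fox fox store R R east ⇒ fox fox store fox store R R east ⇒ fox fox store fox store east R east ⇒ fox fox store fox store east fox store R east ⇒ fox fox store fox store east fox store fox store R east ⇒ fox fox store fox store east fox store fox store east east

S ⇒ S R east   [S -> S R east]
S R east ⇒ fox R R east   [S -> fox R]
fox R R east ⇒ fox fox store R R east   [R -> fox store R]
fox fox store R R east ⇒ fox fox store fox store R R east   [R -> fox store R]
fox fox store fox store R R east ⇒ fox fox store fox store east R east   [R -> east]
fox fox store fox store east R east ⇒ fox fox store fox store east fox store R east   [R -> fox store R]
fox fox store fox store east fox store R east ⇒ fox fox store fox store east fox store fox store R east   [R -> fox store R]
fox fox store fox store east fox store fox store R east ⇒ fox fox store fox store east fox store fox store east east   [R -> east]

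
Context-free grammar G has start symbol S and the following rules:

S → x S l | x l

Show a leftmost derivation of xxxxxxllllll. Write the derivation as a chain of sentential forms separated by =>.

S => xSl => xxSll => xxxSlll => xxxxSllll => xxxxxSlllll => xxxxxxllllll

S => xSl   [S → x S l]
xSl => xxSll   [S → x S l]
xxSll => xxxSlll   [S → x S l]
xxxSlll => xxxxSllll   [S → x S l]
xxxxSllll => xxxxxSlllll   [S → x S l]
xxxxxSlllll => xxxxxxllllll   [S → x l]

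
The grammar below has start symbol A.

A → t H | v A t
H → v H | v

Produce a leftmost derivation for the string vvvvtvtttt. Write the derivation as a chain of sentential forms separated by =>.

A=>vAt=>vvAtt=>vvvAttt=>vvvvAtttt=>vvvvtHtttt=>vvvvtvtttt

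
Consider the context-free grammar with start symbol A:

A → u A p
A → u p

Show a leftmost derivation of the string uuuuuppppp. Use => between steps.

A => uAp => uuApp => uuuAppp => uuuuApppp => uuuuuppppp

A => uAp   [A → u A p]
uAp => uuApp   [A → u A p]
uuApp => uuuAppp   [A → u A p]
uuuAppp => uuuuApppp   [A → u A p]
uuuuApppp => uuuuuppppp   [A → u p]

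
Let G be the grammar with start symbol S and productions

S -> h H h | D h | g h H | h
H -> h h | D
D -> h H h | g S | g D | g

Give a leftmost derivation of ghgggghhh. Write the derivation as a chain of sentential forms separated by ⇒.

S ⇒ ghH ⇒ ghD ⇒ ghgD ⇒ ghggD ⇒ ghgggS ⇒ ghgggghH ⇒ ghgggghhh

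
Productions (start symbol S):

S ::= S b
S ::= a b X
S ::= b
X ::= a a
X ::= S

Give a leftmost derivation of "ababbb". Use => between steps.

S => Sb   [S ::= S b]
Sb => abXb   [S ::= a b X]
abXb => abSb   [X ::= S]
abSb => ababXb   [S ::= a b X]
ababXb => ababSb   [X ::= S]
ababSb => ababbb   [S ::= b]

S=>Sb=>abXb=>abSb=>ababXb=>ababSb=>ababbb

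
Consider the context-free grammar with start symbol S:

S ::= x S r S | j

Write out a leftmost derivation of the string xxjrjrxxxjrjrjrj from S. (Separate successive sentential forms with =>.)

S => xSrS => xxSrSrS => xxjrSrS => xxjrjrS => xxjrjrxSrS => xxjrjrxxSrSrS => xxjrjrxxxSrSrSrS => xxjrjrxxxjrSrSrS => xxjrjrxxxjrjrSrS => xxjrjrxxxjrjrjrS => xxjrjrxxxjrjrjrj

S => xSrS   [S ::= x S r S]
xSrS => xxSrSrS   [S ::= x S r S]
xxSrSrS => xxjrSrS   [S ::= j]
xxjrSrS => xxjrjrS   [S ::= j]
xxjrjrS => xxjrjrxSrS   [S ::= x S r S]
xxjrjrxSrS => xxjrjrxxSrSrS   [S ::= x S r S]
xxjrjrxxSrSrS => xxjrjrxxxSrSrSrS   [S ::= x S r S]
xxjrjrxxxSrSrSrS => xxjrjrxxxjrSrSrS   [S ::= j]
xxjrjrxxxjrSrSrS => xxjrjrxxxjrjrSrS   [S ::= j]
xxjrjrxxxjrjrSrS => xxjrjrxxxjrjrjrS   [S ::= j]
xxjrjrxxxjrjrjrS => xxjrjrxxxjrjrjrj   [S ::= j]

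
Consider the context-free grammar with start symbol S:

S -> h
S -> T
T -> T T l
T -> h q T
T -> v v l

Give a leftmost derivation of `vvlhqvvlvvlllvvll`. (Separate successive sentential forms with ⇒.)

S ⇒ T ⇒ TTl ⇒ TTlTl ⇒ vvlTlTl ⇒ vvlhqTlTl ⇒ vvlhqTTllTl ⇒ vvlhqvvlTllTl ⇒ vvlhqvvlvvlllTl ⇒ vvlhqvvlvvlllvvll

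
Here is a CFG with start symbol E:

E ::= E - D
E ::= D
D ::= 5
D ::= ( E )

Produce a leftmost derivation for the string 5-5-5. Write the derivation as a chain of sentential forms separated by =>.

E => E-D => E-D-D => D-D-D => 5-D-D => 5-5-D => 5-5-5

E => E-D   [E ::= E - D]
E-D => E-D-D   [E ::= E - D]
E-D-D => D-D-D   [E ::= D]
D-D-D => 5-D-D   [D ::= 5]
5-D-D => 5-5-D   [D ::= 5]
5-5-D => 5-5-5   [D ::= 5]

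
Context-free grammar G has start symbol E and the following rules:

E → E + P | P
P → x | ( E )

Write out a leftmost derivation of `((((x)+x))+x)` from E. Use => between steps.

E => P => (E) => (E+P) => (P+P) => ((E)+P) => ((P)+P) => (((E))+P) => (((E+P))+P) => (((P+P))+P) => ((((E)+P))+P) => ((((P)+P))+P) => ((((x)+P))+P) => ((((x)+x))+P) => ((((x)+x))+x)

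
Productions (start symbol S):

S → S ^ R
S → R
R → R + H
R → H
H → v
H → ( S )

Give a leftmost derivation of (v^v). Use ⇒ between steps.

S ⇒ R   [S → R]
R ⇒ H   [R → H]
H ⇒ (S)   [H → ( S )]
(S) ⇒ (S^R)   [S → S ^ R]
(S^R) ⇒ (R^R)   [S → R]
(R^R) ⇒ (H^R)   [R → H]
(H^R) ⇒ (v^R)   [H → v]
(v^R) ⇒ (v^H)   [R → H]
(v^H) ⇒ (v^v)   [H → v]

S⇒R⇒H⇒(S)⇒(S^R)⇒(R^R)⇒(H^R)⇒(v^R)⇒(v^H)⇒(v^v)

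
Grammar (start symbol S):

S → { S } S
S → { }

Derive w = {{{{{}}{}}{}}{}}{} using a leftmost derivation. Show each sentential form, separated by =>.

S => {S}S   [S → { S } S]
{S}S => {{S}S}S   [S → { S } S]
{{S}S}S => {{{S}S}S}S   [S → { S } S]
{{{S}S}S}S => {{{{S}S}S}S}S   [S → { S } S]
{{{{S}S}S}S}S => {{{{{}}S}S}S}S   [S → { }]
{{{{{}}S}S}S}S => {{{{{}}{}}S}S}S   [S → { }]
{{{{{}}{}}S}S}S => {{{{{}}{}}{}}S}S   [S → { }]
{{{{{}}{}}{}}S}S => {{{{{}}{}}{}}{}}S   [S → { }]
{{{{{}}{}}{}}{}}S => {{{{{}}{}}{}}{}}{}   [S → { }]

S=>{S}S=>{{S}S}S=>{{{S}S}S}S=>{{{{S}S}S}S}S=>{{{{{}}S}S}S}S=>{{{{{}}{}}S}S}S=>{{{{{}}{}}{}}S}S=>{{{{{}}{}}{}}{}}S=>{{{{{}}{}}{}}{}}{}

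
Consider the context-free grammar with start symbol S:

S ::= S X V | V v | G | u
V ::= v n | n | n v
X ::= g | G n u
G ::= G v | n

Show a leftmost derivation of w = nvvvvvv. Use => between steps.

S => G   [S ::= G]
G => Gv   [G ::= G v]
Gv => Gvv   [G ::= G v]
Gvv => Gvvv   [G ::= G v]
Gvvv => Gvvvv   [G ::= G v]
Gvvvv => Gvvvvv   [G ::= G v]
Gvvvvv => Gvvvvvv   [G ::= G v]
Gvvvvvv => nvvvvvv   [G ::= n]

S => G => Gv => Gvv => Gvvv => Gvvvv => Gvvvvv => Gvvvvvv => nvvvvvv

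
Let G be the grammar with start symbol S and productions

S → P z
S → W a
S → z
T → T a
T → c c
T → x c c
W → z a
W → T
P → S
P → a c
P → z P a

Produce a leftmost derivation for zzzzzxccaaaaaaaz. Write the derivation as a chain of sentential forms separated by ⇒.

S⇒Pz⇒zPaz⇒zzPaaz⇒zzzPaaaz⇒zzzzPaaaaz⇒zzzzzPaaaaaz⇒zzzzzSaaaaaz⇒zzzzzWaaaaaaz⇒zzzzzTaaaaaaz⇒zzzzzTaaaaaaaz⇒zzzzzxccaaaaaaaz

S ⇒ Pz   [S → P z]
Pz ⇒ zPaz   [P → z P a]
zPaz ⇒ zzPaaz   [P → z P a]
zzPaaz ⇒ zzzPaaaz   [P → z P a]
zzzPaaaz ⇒ zzzzPaaaaz   [P → z P a]
zzzzPaaaaz ⇒ zzzzzPaaaaaz   [P → z P a]
zzzzzPaaaaaz ⇒ zzzzzSaaaaaz   [P → S]
zzzzzSaaaaaz ⇒ zzzzzWaaaaaaz   [S → W a]
zzzzzWaaaaaaz ⇒ zzzzzTaaaaaaz   [W → T]
zzzzzTaaaaaaz ⇒ zzzzzTaaaaaaaz   [T → T a]
zzzzzTaaaaaaaz ⇒ zzzzzxccaaaaaaaz   [T → x c c]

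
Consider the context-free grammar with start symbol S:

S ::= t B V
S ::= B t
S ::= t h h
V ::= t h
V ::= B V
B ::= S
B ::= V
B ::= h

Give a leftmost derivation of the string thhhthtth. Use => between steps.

S => tBV => tSV => tBtV => tVtV => tBVtV => thVtV => thBVtV => thhVtV => thhBVtV => thhhVtV => thhhthtV => thhhthtth

S => tBV   [S ::= t B V]
tBV => tSV   [B ::= S]
tSV => tBtV   [S ::= B t]
tBtV => tVtV   [B ::= V]
tVtV => tBVtV   [V ::= B V]
tBVtV => thVtV   [B ::= h]
thVtV => thBVtV   [V ::= B V]
thBVtV => thhVtV   [B ::= h]
thhVtV => thhBVtV   [V ::= B V]
thhBVtV => thhhVtV   [B ::= h]
thhhVtV => thhhthtV   [V ::= t h]
thhhthtV => thhhthtth   [V ::= t h]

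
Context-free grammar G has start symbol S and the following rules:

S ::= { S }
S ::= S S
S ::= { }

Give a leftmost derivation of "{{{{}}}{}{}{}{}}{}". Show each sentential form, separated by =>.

S => SS => {S}S => {SS}S => {SSS}S => {SSSS}S => {SSSSS}S => {{S}SSSS}S => {{{S}}SSSS}S => {{{{}}}SSSS}S => {{{{}}}{}SSS}S => {{{{}}}{}{}SS}S => {{{{}}}{}{}{}S}S => {{{{}}}{}{}{}{}}S => {{{{}}}{}{}{}{}}{}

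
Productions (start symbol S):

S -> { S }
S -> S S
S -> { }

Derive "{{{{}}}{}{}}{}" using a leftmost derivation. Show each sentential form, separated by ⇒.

S ⇒ SS ⇒ {S}S ⇒ {SS}S ⇒ {SSS}S ⇒ {{S}SS}S ⇒ {{{S}}SS}S ⇒ {{{{}}}SS}S ⇒ {{{{}}}{}S}S ⇒ {{{{}}}{}{}}S ⇒ {{{{}}}{}{}}{}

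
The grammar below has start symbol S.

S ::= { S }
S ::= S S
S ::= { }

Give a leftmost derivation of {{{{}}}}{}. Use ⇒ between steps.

S ⇒ SS ⇒ {S}S ⇒ {{S}}S ⇒ {{{S}}}S ⇒ {{{{}}}}S ⇒ {{{{}}}}{}

S ⇒ SS   [S ::= S S]
SS ⇒ {S}S   [S ::= { S }]
{S}S ⇒ {{S}}S   [S ::= { S }]
{{S}}S ⇒ {{{S}}}S   [S ::= { S }]
{{{S}}}S ⇒ {{{{}}}}S   [S ::= { }]
{{{{}}}}S ⇒ {{{{}}}}{}   [S ::= { }]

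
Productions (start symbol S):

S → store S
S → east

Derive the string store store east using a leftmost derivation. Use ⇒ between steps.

S ⇒ store S   [S → store S]
store S ⇒ store store S   [S → store S]
store store S ⇒ store store east   [S → east]

S ⇒ store S ⇒ store store S ⇒ store store east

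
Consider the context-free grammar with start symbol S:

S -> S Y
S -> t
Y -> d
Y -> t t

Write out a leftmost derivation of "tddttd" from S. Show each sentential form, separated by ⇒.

S⇒SY⇒SYY⇒SYYY⇒SYYYY⇒tYYYY⇒tdYYY⇒tddYY⇒tddttY⇒tddttd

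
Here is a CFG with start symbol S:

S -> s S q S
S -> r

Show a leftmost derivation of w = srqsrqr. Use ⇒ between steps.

S ⇒ sSqS ⇒ srqS ⇒ srqsSqS ⇒ srqsrqS ⇒ srqsrqr

S ⇒ sSqS   [S -> s S q S]
sSqS ⇒ srqS   [S -> r]
srqS ⇒ srqsSqS   [S -> s S q S]
srqsSqS ⇒ srqsrqS   [S -> r]
srqsrqS ⇒ srqsrqr   [S -> r]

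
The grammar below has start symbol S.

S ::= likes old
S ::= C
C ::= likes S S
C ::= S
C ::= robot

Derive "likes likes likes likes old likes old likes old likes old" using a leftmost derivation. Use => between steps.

S => C => likes S S => likes C S => likes likes S S S => likes likes C S S => likes likes likes S S S S => likes likes likes likes old S S S => likes likes likes likes old likes old S S => likes likes likes likes old likes old likes old S => likes likes likes likes old likes old likes old likes old

S => C   [S ::= C]
C => likes S S   [C ::= likes S S]
likes S S => likes C S   [S ::= C]
likes C S => likes likes S S S   [C ::= likes S S]
likes likes S S S => likes likes C S S   [S ::= C]
likes likes C S S => likes likes likes S S S S   [C ::= likes S S]
likes likes likes S S S S => likes likes likes likes old S S S   [S ::= likes old]
likes likes likes likes old S S S => likes likes likes likes old likes old S S   [S ::= likes old]
likes likes likes likes old likes old S S => likes likes likes likes old likes old likes old S   [S ::= likes old]
likes likes likes likes old likes old likes old S => likes likes likes likes old likes old likes old likes old   [S ::= likes old]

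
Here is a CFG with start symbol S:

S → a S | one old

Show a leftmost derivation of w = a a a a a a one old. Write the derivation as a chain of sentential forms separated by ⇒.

S ⇒ a S ⇒ a a S ⇒ a a a S ⇒ a a a a S ⇒ a a a a a S ⇒ a a a a a a S ⇒ a a a a a a one old

S ⇒ a S   [S → a S]
a S ⇒ a a S   [S → a S]
a a S ⇒ a a a S   [S → a S]
a a a S ⇒ a a a a S   [S → a S]
a a a a S ⇒ a a a a a S   [S → a S]
a a a a a S ⇒ a a a a a a S   [S → a S]
a a a a a a S ⇒ a a a a a a one old   [S → one old]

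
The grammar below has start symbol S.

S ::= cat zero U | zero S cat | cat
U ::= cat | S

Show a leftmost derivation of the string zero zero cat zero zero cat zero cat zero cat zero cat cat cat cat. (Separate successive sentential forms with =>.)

S => zero S cat => zero zero S cat cat => zero zero cat zero U cat cat => zero zero cat zero S cat cat => zero zero cat zero zero S cat cat cat => zero zero cat zero zero cat zero U cat cat cat => zero zero cat zero zero cat zero S cat cat cat => zero zero cat zero zero cat zero cat zero U cat cat cat => zero zero cat zero zero cat zero cat zero S cat cat cat => zero zero cat zero zero cat zero cat zero cat zero U cat cat cat => zero zero cat zero zero cat zero cat zero cat zero cat cat cat cat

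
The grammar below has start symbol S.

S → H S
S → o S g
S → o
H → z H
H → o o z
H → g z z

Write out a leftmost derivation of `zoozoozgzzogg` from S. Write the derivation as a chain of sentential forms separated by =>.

S=>HS=>zHS=>zoozS=>zoozoSg=>zoozooSgg=>zoozooHSgg=>zoozoozHSgg=>zoozoozgzzSgg=>zoozoozgzzogg

S => HS   [S → H S]
HS => zHS   [H → z H]
zHS => zoozS   [H → o o z]
zoozS => zoozoSg   [S → o S g]
zoozoSg => zoozooSgg   [S → o S g]
zoozooSgg => zoozooHSgg   [S → H S]
zoozooHSgg => zoozoozHSgg   [H → z H]
zoozoozHSgg => zoozoozgzzSgg   [H → g z z]
zoozoozgzzSgg => zoozoozgzzogg   [S → o]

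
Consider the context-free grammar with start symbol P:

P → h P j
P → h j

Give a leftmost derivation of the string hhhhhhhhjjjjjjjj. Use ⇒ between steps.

P ⇒ hPj   [P → h P j]
hPj ⇒ hhPjj   [P → h P j]
hhPjj ⇒ hhhPjjj   [P → h P j]
hhhPjjj ⇒ hhhhPjjjj   [P → h P j]
hhhhPjjjj ⇒ hhhhhPjjjjj   [P → h P j]
hhhhhPjjjjj ⇒ hhhhhhPjjjjjj   [P → h P j]
hhhhhhPjjjjjj ⇒ hhhhhhhPjjjjjjj   [P → h P j]
hhhhhhhPjjjjjjj ⇒ hhhhhhhhjjjjjjjj   [P → h j]

P⇒hPj⇒hhPjj⇒hhhPjjj⇒hhhhPjjjj⇒hhhhhPjjjjj⇒hhhhhhPjjjjjj⇒hhhhhhhPjjjjjjj⇒hhhhhhhhjjjjjjjj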